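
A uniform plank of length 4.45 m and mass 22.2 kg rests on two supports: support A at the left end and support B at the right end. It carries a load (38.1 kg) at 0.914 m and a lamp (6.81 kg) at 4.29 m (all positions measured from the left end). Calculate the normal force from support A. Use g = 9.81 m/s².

R_A ≈ 408 N

Take moments about support B.
Beam weight: 22.2 × 9.81 = 217.8 N down at 2.225 m → arm 2.225 m, τ = 217.8 × 2.225 = 484.6 N·m counterclockwise.
Load: 38.1 × 9.81 = 373.8 N down at 0.914 m → arm 3.536 m, τ = 373.8 × 3.536 = 1322 N·m counterclockwise.
Lamp: 6.81 × 9.81 = 66.81 N down at 4.29 m → arm 0.16 m, τ = 66.81 × 0.16 = 10.69 N·m counterclockwise.
Net load moment about support B = 1817 N·m counterclockwise.
Reaction R at support A is upward at 0 m, arm 4.45 m → moment R × 4.45 clockwise.
Balancing moments: R × 4.45 = 1817, giving R = 408 N.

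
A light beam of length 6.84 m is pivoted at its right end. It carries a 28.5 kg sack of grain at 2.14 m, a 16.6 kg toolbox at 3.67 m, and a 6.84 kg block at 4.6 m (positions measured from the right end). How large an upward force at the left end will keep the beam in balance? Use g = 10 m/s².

F ≈ 224 N

Sum moments about the right end (the unknown pivot reaction has zero arm there).
Sack of grain: 28.5 × 10 = 285 N down at 2.14 m → arm 2.14 m, τ = 285 × 2.14 = 609.9 N·m counterclockwise.
Toolbox: 16.6 × 10 = 166 N down at 3.67 m → arm 3.67 m, τ = 166 × 3.67 = 609.2 N·m counterclockwise.
Block: 6.84 × 10 = 68.4 N down at 4.6 m → arm 4.6 m, τ = 68.4 × 4.6 = 314.6 N·m counterclockwise.
Net moment of the loads = 1534 N·m counterclockwise.
The upward force F acts at the left end, arm 6.84 m, giving F × 6.84 clockwise.
Στ = 0 ⇒ F × 6.84 = 1534 ⇒ F = 1534 / 6.84 = 224 N.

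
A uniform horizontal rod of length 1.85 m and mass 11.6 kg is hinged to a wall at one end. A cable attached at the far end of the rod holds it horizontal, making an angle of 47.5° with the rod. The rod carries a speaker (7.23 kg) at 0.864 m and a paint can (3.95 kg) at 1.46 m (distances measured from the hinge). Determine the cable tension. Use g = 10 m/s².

Choose the hinge as the axis so the unknown hinge reaction has zero arm there.
Beam weight: 11.6 × 10 = 116 N down at 0.925 m → arm 0.925 m, τ = 116 × 0.925 = 107.3 N·m clockwise.
Speaker: 7.23 × 10 = 72.3 N down at 0.864 m → arm 0.864 m, τ = 72.3 × 0.864 = 62.47 N·m clockwise.
Paint can: 3.95 × 10 = 39.5 N down at 1.46 m → arm 1.46 m, τ = 39.5 × 1.46 = 57.67 N·m clockwise.
Total clockwise load moment = 227.4 N·m.
The cable tension T acts at 1.85 m; only its component perpendicular to the rod, T sinθ, produces torque. sin 47.5° = 0.7373.
Balancing moments: T × 1.85 × 0.7373 = 227.4, giving T = 227.4 / 1.364 = 167 N.

T ≈ 167 N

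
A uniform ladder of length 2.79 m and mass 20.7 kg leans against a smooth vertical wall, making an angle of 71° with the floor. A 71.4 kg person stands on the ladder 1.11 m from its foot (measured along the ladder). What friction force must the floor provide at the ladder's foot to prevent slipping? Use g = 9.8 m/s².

f ≈ 131 N

About the foot of the ladder:
Ladder weight 20.7×9.8 = 202.9 N acts at 1.395 m along the ladder; its horizontal arm is 1.395·cos71° = 0.4542 m → τ = 92.16 N·m clockwise.
Person: 71.4×9.8 = 699.7 N at 1.11 m → arm 0.3614 m → τ = 252.9 N·m clockwise.
Wall normal N acts horizontally at the top; its moment arm is the height L sinθ = 2.79·sin71° = 2.638 m, counterclockwise.
For rotational equilibrium, N × 2.638 = 345.1, so N = 131 N.
ΣFx = 0: friction at the foot balances the wall's push, so f = N_wall = 131 N.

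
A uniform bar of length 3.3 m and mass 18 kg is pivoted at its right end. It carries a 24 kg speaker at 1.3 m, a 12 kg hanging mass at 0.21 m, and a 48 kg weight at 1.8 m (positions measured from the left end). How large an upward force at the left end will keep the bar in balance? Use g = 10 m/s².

F ≈ 566 N

Taking torques about the right end:
Beam weight: 18 × 10 = 180 N down at 1.65 m → arm 1.65 m, τ = 180 × 1.65 = 297 N·m counterclockwise.
Speaker: 24 × 10 = 240 N down at 1.3 m → arm 2 m, τ = 240 × 2 = 480 N·m counterclockwise.
Hanging mass: 12 × 10 = 120 N down at 0.21 m → arm 3.09 m, τ = 120 × 3.09 = 370.8 N·m counterclockwise.
Weight: 48 × 10 = 480 N down at 1.8 m → arm 1.5 m, τ = 480 × 1.5 = 720 N·m counterclockwise.
Net moment of the loads = 1868 N·m counterclockwise.
The upward force F acts at the left end, arm 3.3 m, giving F × 3.3 clockwise.
For rotational equilibrium, F × 3.3 = 1868, so F = 1868 / 3.3 = 566 N.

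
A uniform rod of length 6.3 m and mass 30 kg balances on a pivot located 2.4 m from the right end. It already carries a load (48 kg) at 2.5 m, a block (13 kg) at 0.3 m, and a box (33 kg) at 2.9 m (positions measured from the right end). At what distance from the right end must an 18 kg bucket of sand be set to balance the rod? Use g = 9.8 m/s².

About the pivot (at 2.4 m from the right end):
Beam weight: 30 × 9.8 = 294 N down at 3.15 m → arm 0.75 m, τ = 294 × 0.75 = 220.5 N·m counterclockwise.
Load: 48 × 9.8 = 470.4 N down at 2.5 m → arm 0.1 m, τ = 470.4 × 0.1 = 47.04 N·m counterclockwise.
Block: 13 × 9.8 = 127.4 N down at 0.3 m → arm 2.1 m, τ = 127.4 × 2.1 = 267.5 N·m clockwise.
Box: 33 × 9.8 = 323.4 N down at 2.9 m → arm 0.5 m, τ = 323.4 × 0.5 = 161.7 N·m counterclockwise.
Net moment of existing loads = 161.7 N·m counterclockwise.
The bucket of sand weighs 18 × 9.8 = 176.4 N and must supply an equal clockwise moment, so its lever arm about the pivot is 161.7 / 176.4 = 0.917 m.
That puts it at 2.4 − 0.917 = 1.48 m from the right end.

x ≈ 1.48 m from the right end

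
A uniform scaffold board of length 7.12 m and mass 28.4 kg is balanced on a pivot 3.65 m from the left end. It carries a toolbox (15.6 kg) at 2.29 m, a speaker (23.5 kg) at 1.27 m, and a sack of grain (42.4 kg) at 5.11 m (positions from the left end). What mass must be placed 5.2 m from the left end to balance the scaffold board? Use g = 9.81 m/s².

Take moments about the pivot (at 3.65 m from the left end).
Beam weight: 28.4 × 9.81 = 278.6 N down at 3.56 m → arm 0.09 m, τ = 278.6 × 0.09 = 25.07 N·m counterclockwise.
Toolbox: 15.6 × 9.81 = 153 N down at 2.29 m → arm 1.36 m, τ = 153 × 1.36 = 208.1 N·m counterclockwise.
Speaker: 23.5 × 9.81 = 230.5 N down at 1.27 m → arm 2.38 m, τ = 230.5 × 2.38 = 548.6 N·m counterclockwise.
Sack of grain: 42.4 × 9.81 = 415.9 N down at 5.11 m → arm 1.46 m, τ = 415.9 × 1.46 = 607.2 N·m clockwise.
Net moment of known loads = 174.6 N·m counterclockwise.
An unknown mass m at 5.2 m has arm 1.55 m; its moment is m·g·1.55 clockwise.
Balancing moments: m × 9.81 × 1.55 = 174.6, giving m = 174.6 / (9.81 × 1.55) = 11.5 kg.

m ≈ 11.5 kg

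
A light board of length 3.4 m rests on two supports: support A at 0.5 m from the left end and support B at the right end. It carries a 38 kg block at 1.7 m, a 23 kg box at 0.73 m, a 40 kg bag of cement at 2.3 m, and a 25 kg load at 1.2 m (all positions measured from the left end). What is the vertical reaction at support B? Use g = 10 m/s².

R_B ≈ 484 N

Take moments about support A.
Block: 38 × 10 = 380 N down at 1.7 m → arm 1.2 m, τ = 380 × 1.2 = 456 N·m clockwise.
Box: 23 × 10 = 230 N down at 0.73 m → arm 0.23 m, τ = 230 × 0.23 = 52.9 N·m clockwise.
Bag of cement: 40 × 10 = 400 N down at 2.3 m → arm 1.8 m, τ = 400 × 1.8 = 720 N·m clockwise.
Load: 25 × 10 = 250 N down at 1.2 m → arm 0.7 m, τ = 250 × 0.7 = 175 N·m clockwise.
Net load moment about support A = 1404 N·m clockwise.
Reaction R at support B is upward at 3.4 m, arm 2.9 m → moment R × 2.9 counterclockwise.
Στ = 0 ⇒ R × 2.9 = 1404 ⇒ R = 484 N.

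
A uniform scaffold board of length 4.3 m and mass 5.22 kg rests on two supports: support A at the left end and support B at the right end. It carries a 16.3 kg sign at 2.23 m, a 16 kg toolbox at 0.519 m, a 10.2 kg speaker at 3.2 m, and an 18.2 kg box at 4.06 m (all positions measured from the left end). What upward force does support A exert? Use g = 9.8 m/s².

R_A ≈ 276 N

Choose support B as the axis so its reaction then has zero moment arm.
Beam weight: 5.22 × 9.8 = 51.16 N down at 2.15 m → arm 2.15 m, τ = 51.16 × 2.15 = 110 N·m counterclockwise.
Sign: 16.3 × 9.8 = 159.7 N down at 2.23 m → arm 2.07 m, τ = 159.7 × 2.07 = 330.6 N·m counterclockwise.
Toolbox: 16 × 9.8 = 156.8 N down at 0.519 m → arm 3.781 m, τ = 156.8 × 3.781 = 592.9 N·m counterclockwise.
Speaker: 10.2 × 9.8 = 99.96 N down at 3.2 m → arm 1.1 m, τ = 99.96 × 1.1 = 110 N·m counterclockwise.
Box: 18.2 × 9.8 = 178.4 N down at 4.06 m → arm 0.24 m, τ = 178.4 × 0.24 = 42.82 N·m counterclockwise.
Net load moment about support B = 1186 N·m counterclockwise.
Reaction R at support A is upward at 0 m, arm 4.3 m → moment R × 4.3 clockwise.
Setting net torque to zero: R × 4.3 = 1186 → R = 276 N.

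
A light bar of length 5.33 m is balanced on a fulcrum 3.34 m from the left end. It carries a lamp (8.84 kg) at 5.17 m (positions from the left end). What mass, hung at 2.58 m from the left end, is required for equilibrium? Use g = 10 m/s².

m ≈ 21.3 kg

About the fulcrum (at 3.34 m from the left end):
Lamp: 8.84 × 10 = 88.4 N down at 5.17 m → arm 1.83 m, τ = 88.4 × 1.83 = 161.8 N·m clockwise.
Net moment of known loads = 161.8 N·m clockwise.
An unknown mass m at 2.58 m has arm 0.76 m; its moment is m·g·0.76 counterclockwise.
Setting net torque to zero: m × 10 × 0.76 = 161.8 → m = 161.8 / (10 × 0.76) = 21.3 kg.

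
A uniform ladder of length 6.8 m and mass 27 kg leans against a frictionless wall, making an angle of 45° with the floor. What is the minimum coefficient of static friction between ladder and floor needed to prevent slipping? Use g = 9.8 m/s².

Take moments about the foot of the ladder.
Ladder weight 27×9.8 = 264.6 N acts at 3.4 m along the ladder; its horizontal arm is 3.4·cos45° = 2.404 m → τ = 636.1 N·m clockwise.
Wall normal N acts horizontally at the top; its moment arm is the height L sinθ = 6.8·sin45° = 4.808 m, counterclockwise.
Balancing moments: N × 4.808 = 636.1, giving N = 132.3 N.
ΣFx = 0 ⇒ f = N_wall = 132.3 N. ΣFy = 0 ⇒ N_floor = 264.6 N.
μ_min = f / N_floor = 132.3 / 264.6 = 0.5.

μ_min ≈ 0.5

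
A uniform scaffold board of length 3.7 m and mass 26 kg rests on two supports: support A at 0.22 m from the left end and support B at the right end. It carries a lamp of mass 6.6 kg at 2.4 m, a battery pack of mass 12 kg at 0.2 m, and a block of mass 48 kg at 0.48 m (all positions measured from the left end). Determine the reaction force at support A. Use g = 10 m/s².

Choose support B as the axis so its reaction then has zero moment arm.
Beam weight: 26 × 10 = 260 N down at 1.85 m → arm 1.85 m, τ = 260 × 1.85 = 481 N·m counterclockwise.
Lamp: 6.6 × 10 = 66 N down at 2.4 m → arm 1.3 m, τ = 66 × 1.3 = 85.8 N·m counterclockwise.
Battery pack: 12 × 10 = 120 N down at 0.2 m → arm 3.5 m, τ = 120 × 3.5 = 420 N·m counterclockwise.
Block: 48 × 10 = 480 N down at 0.48 m → arm 3.22 m, τ = 480 × 3.22 = 1546 N·m counterclockwise.
Net load moment about support B = 2533 N·m counterclockwise.
Reaction R at support A is upward at 0.22 m, arm 3.48 m → moment R × 3.48 clockwise.
For rotational equilibrium, R × 3.48 = 2533, so R = 728 N.

R_A ≈ 728 N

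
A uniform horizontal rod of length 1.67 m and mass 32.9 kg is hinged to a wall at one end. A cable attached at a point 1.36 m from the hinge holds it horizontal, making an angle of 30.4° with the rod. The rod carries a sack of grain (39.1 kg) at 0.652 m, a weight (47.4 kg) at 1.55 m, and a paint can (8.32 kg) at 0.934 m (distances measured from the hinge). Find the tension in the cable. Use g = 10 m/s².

T ≈ 1950 N

About the hinge:
Beam weight: 32.9 × 10 = 329 N down at 0.835 m → arm 0.835 m, τ = 329 × 0.835 = 274.7 N·m clockwise.
Sack of grain: 39.1 × 10 = 391 N down at 0.652 m → arm 0.652 m, τ = 391 × 0.652 = 254.9 N·m clockwise.
Weight: 47.4 × 10 = 474 N down at 1.55 m → arm 1.55 m, τ = 474 × 1.55 = 734.7 N·m clockwise.
Paint can: 8.32 × 10 = 83.2 N down at 0.934 m → arm 0.934 m, τ = 83.2 × 0.934 = 77.71 N·m clockwise.
Total clockwise load moment = 1342 N·m.
The cable tension T acts at 1.36 m; only its component perpendicular to the rod, T sinθ, produces torque. sin 30.4° = 0.506.
Balancing moments: T × 1.36 × 0.506 = 1342, giving T = 1342 / 0.6882 = 1950 N.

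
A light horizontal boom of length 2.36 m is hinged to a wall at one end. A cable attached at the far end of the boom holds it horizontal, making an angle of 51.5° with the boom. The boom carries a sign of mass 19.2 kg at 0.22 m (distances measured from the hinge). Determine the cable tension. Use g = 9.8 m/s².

T ≈ 22.4 N

Choose the hinge as the axis so the unknown hinge reaction has zero arm there.
Sign: 19.2 × 9.8 = 188.2 N down at 0.22 m → arm 0.22 m, τ = 188.2 × 0.22 = 41.4 N·m clockwise.
Total clockwise load moment = 41.4 N·m.
The cable tension T acts at 2.36 m; only its component perpendicular to the boom, T sinθ, produces torque. sin 51.5° = 0.7826.
Στ = 0 ⇒ T × 2.36 × 0.7826 = 41.4 ⇒ T = 41.4 / 1.847 = 22.4 N.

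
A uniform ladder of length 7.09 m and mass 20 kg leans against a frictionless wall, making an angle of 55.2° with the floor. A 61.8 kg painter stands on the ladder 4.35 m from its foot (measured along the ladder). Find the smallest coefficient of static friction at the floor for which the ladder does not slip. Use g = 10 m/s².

About the foot of the ladder:
Ladder weight 20×10 = 200 N acts at 3.545 m along the ladder; its horizontal arm is 3.545·cos55.2° = 2.023 m → τ = 404.6 N·m clockwise.
Painter: 61.8×10 = 618 N at 4.35 m → arm 2.483 m → τ = 1534 N·m clockwise.
Wall normal N acts horizontally at the top; its moment arm is the height L sinθ = 7.09·sin55.2° = 5.822 m, counterclockwise.
Στ = 0 ⇒ N × 5.822 = 1939 ⇒ N = 333 N.
ΣFx = 0 ⇒ f = N_wall = 333 N. ΣFy = 0 ⇒ N_floor = 818 N.
μ_min = f / N_floor = 333 / 818 = 0.407.

μ_min ≈ 0.407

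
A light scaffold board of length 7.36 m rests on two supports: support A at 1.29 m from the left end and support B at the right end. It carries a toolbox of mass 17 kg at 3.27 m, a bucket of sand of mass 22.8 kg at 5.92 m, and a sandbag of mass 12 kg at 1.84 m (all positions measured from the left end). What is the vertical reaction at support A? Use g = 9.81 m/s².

R_A ≈ 272 N

Taking torques about support B:
Toolbox: 17 × 9.81 = 166.8 N down at 3.27 m → arm 4.09 m, τ = 166.8 × 4.09 = 682.2 N·m counterclockwise.
Bucket of sand: 22.8 × 9.81 = 223.7 N down at 5.92 m → arm 1.44 m, τ = 223.7 × 1.44 = 322.1 N·m counterclockwise.
Sandbag: 12 × 9.81 = 117.7 N down at 1.84 m → arm 5.52 m, τ = 117.7 × 5.52 = 649.7 N·m counterclockwise.
Net load moment about support B = 1654 N·m counterclockwise.
Reaction R at support A is upward at 1.29 m, arm 6.07 m → moment R × 6.07 clockwise.
Στ = 0 ⇒ R × 6.07 = 1654 ⇒ R = 272 N.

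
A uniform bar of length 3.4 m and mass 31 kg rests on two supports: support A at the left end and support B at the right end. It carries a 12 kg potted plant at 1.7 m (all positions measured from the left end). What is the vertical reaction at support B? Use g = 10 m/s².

R_B ≈ 215 N

About support A:
Beam weight: 31 × 10 = 310 N down at 1.7 m → arm 1.7 m, τ = 310 × 1.7 = 527 N·m clockwise.
Potted plant: 12 × 10 = 120 N down at 1.7 m → arm 1.7 m, τ = 120 × 1.7 = 204 N·m clockwise.
Net load moment about support A = 731 N·m clockwise.
Reaction R at support B is upward at 3.4 m, arm 3.4 m → moment R × 3.4 counterclockwise.
For rotational equilibrium, R × 3.4 = 731, so R = 215 N.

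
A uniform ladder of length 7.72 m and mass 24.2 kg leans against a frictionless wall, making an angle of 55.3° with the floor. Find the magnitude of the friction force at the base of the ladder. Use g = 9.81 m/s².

Sum moments about the foot of the ladder (the floor normal and friction both act there and drop out).
Ladder weight 24.2×9.81 = 237.4 N acts at 3.86 m along the ladder; its horizontal arm is 3.86·cos55.3° = 2.197 m → τ = 521.6 N·m clockwise.
Wall normal N acts horizontally at the top; its moment arm is the height L sinθ = 7.72·sin55.3° = 6.347 m, counterclockwise.
For rotational equilibrium, N × 6.347 = 521.6, so N = 82.2 N.
ΣFx = 0: friction at the foot balances the wall's push, so f = N_wall = 82.2 N.

f ≈ 82.2 N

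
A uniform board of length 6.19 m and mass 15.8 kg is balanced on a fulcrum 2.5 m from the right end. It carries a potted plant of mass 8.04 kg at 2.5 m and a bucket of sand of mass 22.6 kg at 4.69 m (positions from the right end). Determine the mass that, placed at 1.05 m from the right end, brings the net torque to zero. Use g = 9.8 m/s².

Take moments about the fulcrum (at 2.5 m from the right end).
Beam weight: 15.8 × 9.8 = 154.8 N down at 3.095 m → arm 0.595 m, τ = 154.8 × 0.595 = 92.11 N·m counterclockwise.
Potted plant: acts at the fulcrum, moment arm 0 → no torque.
Bucket of sand: 22.6 × 9.8 = 221.5 N down at 4.69 m → arm 2.19 m, τ = 221.5 × 2.19 = 485.1 N·m counterclockwise.
Net moment of known loads = 577.2 N·m counterclockwise.
An unknown mass m at 1.05 m has arm 1.45 m; its moment is m·g·1.45 clockwise.
Στ = 0 ⇒ m × 9.8 × 1.45 = 577.2 ⇒ m = 577.2 / (9.8 × 1.45) = 40.6 kg.

m ≈ 40.6 kg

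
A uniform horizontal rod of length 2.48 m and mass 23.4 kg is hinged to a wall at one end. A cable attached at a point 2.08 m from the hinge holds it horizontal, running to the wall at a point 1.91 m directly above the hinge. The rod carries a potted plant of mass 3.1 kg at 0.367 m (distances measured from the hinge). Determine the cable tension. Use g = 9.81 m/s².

T ≈ 210 N

Choose the hinge as the axis so the unknown hinge reaction has zero arm there.
Beam weight: 23.4 × 9.81 = 229.6 N down at 1.24 m → arm 1.24 m, τ = 229.6 × 1.24 = 284.7 N·m clockwise.
Potted plant: 3.1 × 9.81 = 30.41 N down at 0.367 m → arm 0.367 m, τ = 30.41 × 0.367 = 11.16 N·m clockwise.
Total clockwise load moment = 295.9 N·m.
The cable tension T acts at 2.08 m; only its component perpendicular to the rod, T sinθ, produces torque. sinθ = h/√(h²+d²) = 1.91/√(1.91²+2.08²) = 0.6764.
Στ = 0 ⇒ T × 2.08 × 0.6764 = 295.9 ⇒ T = 295.9 / 1.407 = 210 N.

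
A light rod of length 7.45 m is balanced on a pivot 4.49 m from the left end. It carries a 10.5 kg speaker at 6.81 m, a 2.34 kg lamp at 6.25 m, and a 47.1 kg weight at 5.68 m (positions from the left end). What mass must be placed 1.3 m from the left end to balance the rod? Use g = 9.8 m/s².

Sum moments about the pivot (at 4.49 m from the left end) (the support reaction has zero arm there).
Speaker: 10.5 × 9.8 = 102.9 N down at 6.81 m → arm 2.32 m, τ = 102.9 × 2.32 = 238.7 N·m clockwise.
Lamp: 2.34 × 9.8 = 22.93 N down at 6.25 m → arm 1.76 m, τ = 22.93 × 1.76 = 40.36 N·m clockwise.
Weight: 47.1 × 9.8 = 461.6 N down at 5.68 m → arm 1.19 m, τ = 461.6 × 1.19 = 549.3 N·m clockwise.
Net moment of known loads = 828.4 N·m clockwise.
An unknown mass m at 1.3 m has arm 3.19 m; its moment is m·g·3.19 counterclockwise.
Στ = 0 ⇒ m × 9.8 × 3.19 = 828.4 ⇒ m = 828.4 / (9.8 × 3.19) = 26.5 kg.

m ≈ 26.5 kg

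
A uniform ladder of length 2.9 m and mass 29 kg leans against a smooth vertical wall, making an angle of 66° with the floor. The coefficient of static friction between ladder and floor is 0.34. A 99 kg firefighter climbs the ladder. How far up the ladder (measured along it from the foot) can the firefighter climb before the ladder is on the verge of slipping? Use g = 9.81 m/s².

Taking torques about the foot of the ladder:
Ladder weight 29×9.81 = 284.5 N acts at 1.45 m along the ladder; its horizontal arm is 1.45·cos66° = 0.5898 m → τ = 167.8 N·m clockwise.
Firefighter weight 99×9.81 = 971.2 N at distance d → arm d·cos66° → τ = 971.2·d·0.4067 clockwise.
Wall normal N at the top has arm L sinθ = 2.649 m counterclockwise, so Στ = 0 gives N·2.649 = 167.8 + 395·d.
ΣFy = 0 ⇒ N_floor = 1256 N, so the maximum friction is μ_s·N_floor = 0.34×1256 = 427 N. ΣFx = 0 ⇒ N_wall = f, so at the slipping point N = 427 N.
Substituting: 427×2.649 = 167.8 + 395·d ⇒ d = (1131 − 167.8) / 395 = 2.44 m.

d ≈ 2.44 m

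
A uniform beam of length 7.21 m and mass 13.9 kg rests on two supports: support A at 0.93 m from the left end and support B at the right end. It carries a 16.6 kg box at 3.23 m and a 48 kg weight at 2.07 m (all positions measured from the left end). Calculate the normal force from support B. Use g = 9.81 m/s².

Sum moments about support A (its reaction then has zero moment arm).
Beam weight: 13.9 × 9.81 = 136.4 N down at 3.605 m → arm 2.675 m, τ = 136.4 × 2.675 = 364.9 N·m clockwise.
Box: 16.6 × 9.81 = 162.8 N down at 3.23 m → arm 2.3 m, τ = 162.8 × 2.3 = 374.4 N·m clockwise.
Weight: 48 × 9.81 = 470.9 N down at 2.07 m → arm 1.14 m, τ = 470.9 × 1.14 = 536.8 N·m clockwise.
Net load moment about support A = 1276 N·m clockwise.
Reaction R at support B is upward at 7.21 m, arm 6.28 m → moment R × 6.28 counterclockwise.
Setting net torque to zero: R × 6.28 = 1276 → R = 203 N.

R_B ≈ 203 N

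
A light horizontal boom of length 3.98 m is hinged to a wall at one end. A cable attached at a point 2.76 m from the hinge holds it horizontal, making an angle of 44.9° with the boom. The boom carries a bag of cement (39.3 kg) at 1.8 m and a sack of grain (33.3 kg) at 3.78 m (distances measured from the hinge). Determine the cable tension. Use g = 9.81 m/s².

T ≈ 990 N

About the hinge:
Bag of cement: 39.3 × 9.81 = 385.5 N down at 1.8 m → arm 1.8 m, τ = 385.5 × 1.8 = 693.9 N·m clockwise.
Sack of grain: 33.3 × 9.81 = 326.7 N down at 3.78 m → arm 3.78 m, τ = 326.7 × 3.78 = 1235 N·m clockwise.
Total clockwise load moment = 1929 N·m.
The cable tension T acts at 2.76 m; only its component perpendicular to the boom, T sinθ, produces torque. sin 44.9° = 0.7059.
Setting net torque to zero: T × 2.76 × 0.7059 = 1929 → T = 1929 / 1.948 = 990 N.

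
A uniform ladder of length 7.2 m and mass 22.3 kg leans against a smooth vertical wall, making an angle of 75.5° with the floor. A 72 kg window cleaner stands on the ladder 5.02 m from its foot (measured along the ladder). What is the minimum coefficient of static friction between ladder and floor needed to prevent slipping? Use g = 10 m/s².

Sum moments about the foot of the ladder (the floor normal and friction both act there and drop out).
Ladder weight 22.3×10 = 223 N acts at 3.6 m along the ladder; its horizontal arm is 3.6·cos75.5° = 0.9014 m → τ = 201 N·m clockwise.
Window cleaner: 72×10 = 720 N at 5.02 m → arm 1.257 m → τ = 905 N·m clockwise.
Wall normal N acts horizontally at the top; its moment arm is the height L sinθ = 7.2·sin75.5° = 6.971 m, counterclockwise.
Setting net torque to zero: N × 6.971 = 1106 → N = 158.7 N.
ΣFx = 0 ⇒ f = N_wall = 158.7 N. ΣFy = 0 ⇒ N_floor = 943 N.
μ_min = f / N_floor = 158.7 / 943 = 0.168.

μ_min ≈ 0.168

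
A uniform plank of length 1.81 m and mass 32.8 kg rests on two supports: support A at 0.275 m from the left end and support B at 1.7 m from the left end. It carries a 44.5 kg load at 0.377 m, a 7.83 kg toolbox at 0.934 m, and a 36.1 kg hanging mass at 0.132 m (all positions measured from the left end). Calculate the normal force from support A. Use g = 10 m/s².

R_A ≈ 1040 N

About support B:
Beam weight: 32.8 × 10 = 328 N down at 0.905 m → arm 0.795 m, τ = 328 × 0.795 = 260.8 N·m counterclockwise.
Load: 44.5 × 10 = 445 N down at 0.377 m → arm 1.323 m, τ = 445 × 1.323 = 588.7 N·m counterclockwise.
Toolbox: 7.83 × 10 = 78.3 N down at 0.934 m → arm 0.766 m, τ = 78.3 × 0.766 = 59.98 N·m counterclockwise.
Hanging mass: 36.1 × 10 = 361 N down at 0.132 m → arm 1.568 m, τ = 361 × 1.568 = 566 N·m counterclockwise.
Net load moment about support B = 1475 N·m counterclockwise.
Reaction R at support A is upward at 0.275 m, arm 1.425 m → moment R × 1.425 clockwise.
Balancing moments: R × 1.425 = 1475, giving R = 1040 N.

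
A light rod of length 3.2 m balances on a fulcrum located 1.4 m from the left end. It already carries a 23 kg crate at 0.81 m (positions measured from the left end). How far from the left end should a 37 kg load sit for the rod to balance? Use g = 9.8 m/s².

x ≈ 1.77 m from the left end

Sum moments about the fulcrum (at 1.4 m from the left end) (the support reaction has zero arm there).
Crate: 23 × 9.8 = 225.4 N down at 0.81 m → arm 0.59 m, τ = 225.4 × 0.59 = 133 N·m counterclockwise.
Net moment of existing loads = 133 N·m counterclockwise.
The load weighs 37 × 9.8 = 362.6 N and must supply an equal clockwise moment, so its lever arm about the fulcrum is 133 / 362.6 = 0.367 m.
That puts it at 1.4 + 0.367 = 1.77 m from the left end.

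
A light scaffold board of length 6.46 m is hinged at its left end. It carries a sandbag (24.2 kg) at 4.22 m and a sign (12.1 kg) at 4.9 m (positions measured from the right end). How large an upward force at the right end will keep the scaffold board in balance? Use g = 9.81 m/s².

Choose the left end as the axis so the unknown pivot reaction has zero arm there.
Sandbag: 24.2 × 9.81 = 237.4 N down at 4.22 m → arm 2.24 m, τ = 237.4 × 2.24 = 531.8 N·m clockwise.
Sign: 12.1 × 9.81 = 118.7 N down at 4.9 m → arm 1.56 m, τ = 118.7 × 1.56 = 185.2 N·m clockwise.
Net moment of the loads = 717 N·m clockwise.
The upward force F acts at the right end, arm 6.46 m, giving F × 6.46 counterclockwise.
Setting net torque to zero: F × 6.46 = 717 → F = 717 / 6.46 = 111 N.

F ≈ 111 N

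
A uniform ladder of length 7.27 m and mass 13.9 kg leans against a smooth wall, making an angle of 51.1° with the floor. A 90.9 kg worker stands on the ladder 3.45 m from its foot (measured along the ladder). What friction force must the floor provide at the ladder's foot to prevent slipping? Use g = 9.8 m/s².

About the foot of the ladder:
Ladder weight 13.9×9.8 = 136.2 N acts at 3.635 m along the ladder; its horizontal arm is 3.635·cos51.1° = 2.283 m → τ = 310.9 N·m clockwise.
Worker: 90.9×9.8 = 890.8 N at 3.45 m → arm 2.166 m → τ = 1929 N·m clockwise.
Wall normal N acts horizontally at the top; its moment arm is the height L sinθ = 7.27·sin51.1° = 5.658 m, counterclockwise.
For rotational equilibrium, N × 5.658 = 2240, so N = 396 N.
ΣFx = 0: friction at the foot balances the wall's push, so f = N_wall = 396 N.

f ≈ 396 N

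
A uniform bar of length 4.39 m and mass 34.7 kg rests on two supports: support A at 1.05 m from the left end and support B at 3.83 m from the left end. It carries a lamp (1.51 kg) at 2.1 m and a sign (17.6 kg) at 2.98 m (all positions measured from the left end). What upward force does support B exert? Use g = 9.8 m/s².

Sum moments about support A (its reaction then has zero moment arm).
Beam weight: 34.7 × 9.8 = 340.1 N down at 2.195 m → arm 1.145 m, τ = 340.1 × 1.145 = 389.4 N·m clockwise.
Lamp: 1.51 × 9.8 = 14.8 N down at 2.1 m → arm 1.05 m, τ = 14.8 × 1.05 = 15.54 N·m clockwise.
Sign: 17.6 × 9.8 = 172.5 N down at 2.98 m → arm 1.93 m, τ = 172.5 × 1.93 = 332.9 N·m clockwise.
Net load moment about support A = 737.8 N·m clockwise.
Reaction R at support B is upward at 3.83 m, arm 2.78 m → moment R × 2.78 counterclockwise.
For rotational equilibrium, R × 2.78 = 737.8, so R = 265 N.

R_B ≈ 265 N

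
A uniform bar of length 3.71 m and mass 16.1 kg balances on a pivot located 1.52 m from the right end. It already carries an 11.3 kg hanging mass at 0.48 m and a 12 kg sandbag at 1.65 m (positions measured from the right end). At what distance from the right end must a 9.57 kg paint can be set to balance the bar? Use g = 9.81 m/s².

x ≈ 2.02 m from the right end

Sum moments about the pivot (at 1.52 m from the right end) (the support reaction has zero arm there).
Beam weight: 16.1 × 9.81 = 157.9 N down at 1.855 m → arm 0.335 m, τ = 157.9 × 0.335 = 52.9 N·m counterclockwise.
Hanging mass: 11.3 × 9.81 = 110.9 N down at 0.48 m → arm 1.04 m, τ = 110.9 × 1.04 = 115.3 N·m clockwise.
Sandbag: 12 × 9.81 = 117.7 N down at 1.65 m → arm 0.13 m, τ = 117.7 × 0.13 = 15.3 N·m counterclockwise.
Net moment of existing loads = 47.1 N·m clockwise.
The paint can weighs 9.57 × 9.81 = 93.88 N and must supply an equal counterclockwise moment, so its lever arm about the pivot is 47.1 / 93.88 = 0.502 m.
That puts it at 1.52 + 0.502 = 2.02 m from the right end.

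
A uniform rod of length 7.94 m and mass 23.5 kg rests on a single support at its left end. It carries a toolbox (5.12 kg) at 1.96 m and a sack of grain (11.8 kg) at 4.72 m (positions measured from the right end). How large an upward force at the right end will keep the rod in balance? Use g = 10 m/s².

F ≈ 204 N

Sum moments about the left end (the unknown pivot reaction has zero arm there).
Beam weight: 23.5 × 10 = 235 N down at 3.97 m → arm 3.97 m, τ = 235 × 3.97 = 933 N·m clockwise.
Toolbox: 5.12 × 10 = 51.2 N down at 1.96 m → arm 5.98 m, τ = 51.2 × 5.98 = 306.2 N·m clockwise.
Sack of grain: 11.8 × 10 = 118 N down at 4.72 m → arm 3.22 m, τ = 118 × 3.22 = 380 N·m clockwise.
Net moment of the loads = 1619 N·m clockwise.
The upward force F acts at the right end, arm 7.94 m, giving F × 7.94 counterclockwise.
Balancing moments: F × 7.94 = 1619, giving F = 1619 / 7.94 = 204 N.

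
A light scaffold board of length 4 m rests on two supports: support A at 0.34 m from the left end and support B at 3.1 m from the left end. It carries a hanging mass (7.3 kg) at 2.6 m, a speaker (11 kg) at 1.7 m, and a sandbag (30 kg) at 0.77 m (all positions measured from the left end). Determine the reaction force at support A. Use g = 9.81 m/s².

R_A ≈ 316 N

Taking torques about support B:
Hanging mass: 7.3 × 9.81 = 71.61 N down at 2.6 m → arm 0.5 m, τ = 71.61 × 0.5 = 35.8 N·m counterclockwise.
Speaker: 11 × 9.81 = 107.9 N down at 1.7 m → arm 1.4 m, τ = 107.9 × 1.4 = 151.1 N·m counterclockwise.
Sandbag: 30 × 9.81 = 294.3 N down at 0.77 m → arm 2.33 m, τ = 294.3 × 2.33 = 685.7 N·m counterclockwise.
Net load moment about support B = 872.6 N·m counterclockwise.
Reaction R at support A is upward at 0.34 m, arm 2.76 m → moment R × 2.76 clockwise.
For rotational equilibrium, R × 2.76 = 872.6, so R = 316 N.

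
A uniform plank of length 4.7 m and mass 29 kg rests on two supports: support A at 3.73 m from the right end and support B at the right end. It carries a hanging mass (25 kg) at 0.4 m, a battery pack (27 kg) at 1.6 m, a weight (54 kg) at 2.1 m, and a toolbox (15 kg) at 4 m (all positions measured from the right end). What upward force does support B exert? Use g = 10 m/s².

R_B ≈ 710 N

Taking torques about support A:
Beam weight: 29 × 10 = 290 N down at 2.35 m → arm 1.38 m, τ = 290 × 1.38 = 400.2 N·m clockwise.
Hanging mass: 25 × 10 = 250 N down at 0.4 m → arm 3.33 m, τ = 250 × 3.33 = 832.5 N·m clockwise.
Battery pack: 27 × 10 = 270 N down at 1.6 m → arm 2.13 m, τ = 270 × 2.13 = 575.1 N·m clockwise.
Weight: 54 × 10 = 540 N down at 2.1 m → arm 1.63 m, τ = 540 × 1.63 = 880.2 N·m clockwise.
Toolbox: 15 × 10 = 150 N down at 4 m → arm 0.27 m, τ = 150 × 0.27 = 40.5 N·m counterclockwise.
Net load moment about support A = 2648 N·m clockwise.
Reaction R at support B is upward at 0 m, arm 3.73 m → moment R × 3.73 counterclockwise.
For rotational equilibrium, R × 3.73 = 2648, so R = 710 N.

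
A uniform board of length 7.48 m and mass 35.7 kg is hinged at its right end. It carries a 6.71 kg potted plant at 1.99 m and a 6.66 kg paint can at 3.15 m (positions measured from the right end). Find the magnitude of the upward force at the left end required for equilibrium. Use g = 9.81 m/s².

Take moments about the right end.
Beam weight: 35.7 × 9.81 = 350.2 N down at 3.74 m → arm 3.74 m, τ = 350.2 × 3.74 = 1310 N·m counterclockwise.
Potted plant: 6.71 × 9.81 = 65.83 N down at 1.99 m → arm 1.99 m, τ = 65.83 × 1.99 = 131 N·m counterclockwise.
Paint can: 6.66 × 9.81 = 65.33 N down at 3.15 m → arm 3.15 m, τ = 65.33 × 3.15 = 205.8 N·m counterclockwise.
Net moment of the loads = 1647 N·m counterclockwise.
The upward force F acts at the left end, arm 7.48 m, giving F × 7.48 clockwise.
For rotational equilibrium, F × 7.48 = 1647, so F = 1647 / 7.48 = 220 N.

F ≈ 220 N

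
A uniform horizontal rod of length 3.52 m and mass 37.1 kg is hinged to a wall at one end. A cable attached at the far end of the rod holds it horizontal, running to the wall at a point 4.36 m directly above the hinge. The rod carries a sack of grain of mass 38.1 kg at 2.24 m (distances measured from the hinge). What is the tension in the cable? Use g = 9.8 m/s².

T ≈ 539 N

Sum moments about the hinge (the unknown hinge reaction has zero arm there).
Beam weight: 37.1 × 9.8 = 363.6 N down at 1.76 m → arm 1.76 m, τ = 363.6 × 1.76 = 639.9 N·m clockwise.
Sack of grain: 38.1 × 9.8 = 373.4 N down at 2.24 m → arm 2.24 m, τ = 373.4 × 2.24 = 836.4 N·m clockwise.
Total clockwise load moment = 1476 N·m.
The cable tension T acts at 3.52 m; only its component perpendicular to the rod, T sinθ, produces torque. sinθ = h/√(h²+d²) = 4.36/√(4.36²+3.52²) = 0.7781.
For rotational equilibrium, T × 3.52 × 0.7781 = 1476, so T = 1476 / 2.739 = 539 N.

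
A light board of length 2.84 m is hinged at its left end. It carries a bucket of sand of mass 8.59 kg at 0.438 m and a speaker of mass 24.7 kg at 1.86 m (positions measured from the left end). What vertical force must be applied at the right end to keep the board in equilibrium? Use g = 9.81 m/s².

F ≈ 172 N

Choose the left end as the axis so the unknown pivot reaction has zero arm there.
Bucket of sand: 8.59 × 9.81 = 84.27 N down at 0.438 m → arm 0.438 m, τ = 84.27 × 0.438 = 36.91 N·m clockwise.
Speaker: 24.7 × 9.81 = 242.3 N down at 1.86 m → arm 1.86 m, τ = 242.3 × 1.86 = 450.7 N·m clockwise.
Net moment of the loads = 487.6 N·m clockwise.
The upward force F acts at the right end, arm 2.84 m, giving F × 2.84 counterclockwise.
For rotational equilibrium, F × 2.84 = 487.6, so F = 487.6 / 2.84 = 172 N.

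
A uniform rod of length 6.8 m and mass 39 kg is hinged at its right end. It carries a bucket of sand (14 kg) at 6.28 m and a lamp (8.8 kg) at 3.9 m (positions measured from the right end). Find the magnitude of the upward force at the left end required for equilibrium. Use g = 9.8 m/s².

About the right end:
Beam weight: 39 × 9.8 = 382.2 N down at 3.4 m → arm 3.4 m, τ = 382.2 × 3.4 = 1299 N·m counterclockwise.
Bucket of sand: 14 × 9.8 = 137.2 N down at 6.28 m → arm 6.28 m, τ = 137.2 × 6.28 = 861.6 N·m counterclockwise.
Lamp: 8.8 × 9.8 = 86.24 N down at 3.9 m → arm 3.9 m, τ = 86.24 × 3.9 = 336.3 N·m counterclockwise.
Net moment of the loads = 2497 N·m counterclockwise.
The upward force F acts at the left end, arm 6.8 m, giving F × 6.8 clockwise.
Setting net torque to zero: F × 6.8 = 2497 → F = 2497 / 6.8 = 367 N.

F ≈ 367 N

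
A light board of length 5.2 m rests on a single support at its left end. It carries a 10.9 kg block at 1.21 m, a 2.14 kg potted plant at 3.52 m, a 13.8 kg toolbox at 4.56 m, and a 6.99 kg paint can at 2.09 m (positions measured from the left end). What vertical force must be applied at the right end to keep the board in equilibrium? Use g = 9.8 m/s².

Taking torques about the left end:
Block: 10.9 × 9.8 = 106.8 N down at 1.21 m → arm 1.21 m, τ = 106.8 × 1.21 = 129.2 N·m clockwise.
Potted plant: 2.14 × 9.8 = 20.97 N down at 3.52 m → arm 3.52 m, τ = 20.97 × 3.52 = 73.81 N·m clockwise.
Toolbox: 13.8 × 9.8 = 135.2 N down at 4.56 m → arm 4.56 m, τ = 135.2 × 4.56 = 616.5 N·m clockwise.
Paint can: 6.99 × 9.8 = 68.5 N down at 2.09 m → arm 2.09 m, τ = 68.5 × 2.09 = 143.2 N·m clockwise.
Net moment of the loads = 962.7 N·m clockwise.
The upward force F acts at the right end, arm 5.2 m, giving F × 5.2 counterclockwise.
For rotational equilibrium, F × 5.2 = 962.7, so F = 962.7 / 5.2 = 185 N.

F ≈ 185 N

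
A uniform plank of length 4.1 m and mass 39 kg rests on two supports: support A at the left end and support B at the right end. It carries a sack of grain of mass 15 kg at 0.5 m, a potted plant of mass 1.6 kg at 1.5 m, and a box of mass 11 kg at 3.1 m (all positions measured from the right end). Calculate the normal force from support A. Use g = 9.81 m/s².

R_A ≈ 297 N

Taking torques about support B:
Beam weight: 39 × 9.81 = 382.6 N down at 2.05 m → arm 2.05 m, τ = 382.6 × 2.05 = 784.3 N·m counterclockwise.
Sack of grain: 15 × 9.81 = 147.2 N down at 0.5 m → arm 0.5 m, τ = 147.2 × 0.5 = 73.6 N·m counterclockwise.
Potted plant: 1.6 × 9.81 = 15.7 N down at 1.5 m → arm 1.5 m, τ = 15.7 × 1.5 = 23.55 N·m counterclockwise.
Box: 11 × 9.81 = 107.9 N down at 3.1 m → arm 3.1 m, τ = 107.9 × 3.1 = 334.5 N·m counterclockwise.
Net load moment about support B = 1216 N·m counterclockwise.
Reaction R at support A is upward at 4.1 m, arm 4.1 m → moment R × 4.1 clockwise.
Balancing moments: R × 4.1 = 1216, giving R = 297 N.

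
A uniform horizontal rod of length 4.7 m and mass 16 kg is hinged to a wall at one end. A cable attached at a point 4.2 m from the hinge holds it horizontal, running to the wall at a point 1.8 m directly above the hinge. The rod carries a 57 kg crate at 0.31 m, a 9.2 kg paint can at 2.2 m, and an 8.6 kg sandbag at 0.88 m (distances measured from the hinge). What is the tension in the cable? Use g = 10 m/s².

T ≈ 502 N

Choose the hinge as the axis so the unknown hinge reaction has zero arm there.
Beam weight: 16 × 10 = 160 N down at 2.35 m → arm 2.35 m, τ = 160 × 2.35 = 376 N·m clockwise.
Crate: 57 × 10 = 570 N down at 0.31 m → arm 0.31 m, τ = 570 × 0.31 = 176.7 N·m clockwise.
Paint can: 9.2 × 10 = 92 N down at 2.2 m → arm 2.2 m, τ = 92 × 2.2 = 202.4 N·m clockwise.
Sandbag: 8.6 × 10 = 86 N down at 0.88 m → arm 0.88 m, τ = 86 × 0.88 = 75.68 N·m clockwise.
Total clockwise load moment = 830.8 N·m.
The cable tension T acts at 4.2 m; only its component perpendicular to the rod, T sinθ, produces torque. sinθ = h/√(h²+d²) = 1.8/√(1.8²+4.2²) = 0.3939.
Balancing moments: T × 4.2 × 0.3939 = 830.8, giving T = 830.8 / 1.654 = 502 N.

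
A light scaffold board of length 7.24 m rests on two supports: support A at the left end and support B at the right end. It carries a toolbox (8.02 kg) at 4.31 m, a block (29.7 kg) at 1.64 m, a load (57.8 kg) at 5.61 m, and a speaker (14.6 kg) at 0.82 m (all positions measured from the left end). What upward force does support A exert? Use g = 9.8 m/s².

R_A ≈ 511 N

Taking torques about support B:
Toolbox: 8.02 × 9.8 = 78.6 N down at 4.31 m → arm 2.93 m, τ = 78.6 × 2.93 = 230.3 N·m counterclockwise.
Block: 29.7 × 9.8 = 291.1 N down at 1.64 m → arm 5.6 m, τ = 291.1 × 5.6 = 1630 N·m counterclockwise.
Load: 57.8 × 9.8 = 566.4 N down at 5.61 m → arm 1.63 m, τ = 566.4 × 1.63 = 923.2 N·m counterclockwise.
Speaker: 14.6 × 9.8 = 143.1 N down at 0.82 m → arm 6.42 m, τ = 143.1 × 6.42 = 918.7 N·m counterclockwise.
Net load moment about support B = 3702 N·m counterclockwise.
Reaction R at support A is upward at 0 m, arm 7.24 m → moment R × 7.24 clockwise.
Setting net torque to zero: R × 7.24 = 3702 → R = 511 N.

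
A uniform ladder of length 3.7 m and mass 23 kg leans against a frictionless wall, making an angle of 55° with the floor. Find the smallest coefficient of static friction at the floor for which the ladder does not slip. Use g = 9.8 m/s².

Choose the foot of the ladder as the axis so the floor normal and friction both act there and drop out.
Ladder weight 23×9.8 = 225.4 N acts at 1.85 m along the ladder; its horizontal arm is 1.85·cos55° = 1.061 m → τ = 239.1 N·m clockwise.
Wall normal N acts horizontally at the top; its moment arm is the height L sinθ = 3.7·sin55° = 3.031 m, counterclockwise.
Setting net torque to zero: N × 3.031 = 239.1 → N = 78.88 N.
ΣFx = 0 ⇒ f = N_wall = 78.88 N. ΣFy = 0 ⇒ N_floor = 225.4 N.
μ_min = f / N_floor = 78.88 / 225.4 = 0.35.

μ_min ≈ 0.35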